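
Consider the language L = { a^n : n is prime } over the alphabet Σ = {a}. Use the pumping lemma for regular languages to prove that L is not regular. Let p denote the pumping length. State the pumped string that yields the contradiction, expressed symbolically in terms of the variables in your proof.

Assume L is regular; let p be its pumping constant.
Let q be a prime with q ≥ p+2 (infinitely many primes exist), and take w = a^q ∈ L with |w| = q ≥ p.
By the pumping lemma, w = xyz with |xy| ≤ p and |y| ≥ 1.
Then y = a^k for some k with 1 ≤ k ≤ p.
Since 1 ≤ k ≤ p, |xz| = q-k. Pump with i = q+1: |xy^{q+1}z| = (q-k)+(q+1)k = q+qk = q(1+k), which is composite (both factors ≥ 2). So xy^{q+1}z = a^{q(1+k)} ∉ L.
This contradicts the pumping lemma, so L is not regular.

a^{q(1+k)}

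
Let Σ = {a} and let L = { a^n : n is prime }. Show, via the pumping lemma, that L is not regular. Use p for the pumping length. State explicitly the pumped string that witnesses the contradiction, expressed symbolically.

a^{q(1+k)}

Assume L is regular. Let p be the pumping length given by the pumping lemma.
Let q be a prime with q ≥ p+2 (infinitely many primes exist), and take w = a^q ∈ L with |w| = q ≥ p.
By the pumping lemma, w = xyz with |xy| ≤ p and y is nonempty.
Then y = a^k for some k with 1 ≤ k ≤ p.
Since 1 ≤ k ≤ p, |xz| = q-k. Pump with i = q+1: |xy^{q+1}z| = (q-k)+(q+1)k = q+qk = q(1+k), which is composite (both factors ≥ 2). So xy^{q+1}z = a^{q(1+k)} ∉ L.
This contradicts the pumping lemma, so L is not regular.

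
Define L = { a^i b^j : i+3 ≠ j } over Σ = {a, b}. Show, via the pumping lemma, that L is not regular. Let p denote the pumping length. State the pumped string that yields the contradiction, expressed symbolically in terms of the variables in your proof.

Toward a contradiction, assume L is regular with pumping length p.
Choose w = a^p b^{p+p!+3}. Since p ≠ (p+p!+3)-3 = p+p!, w ∈ L; and |w| ≥ p.
Write w = xyz as guaranteed by the lemma, with |xy| ≤ p and y is nonempty.
Since the first p symbols of w are all a's and |xy| ≤ p, y lies entirely in the leading a-block: y = a^k for some k with 1 ≤ k ≤ p.
Since 1 ≤ k ≤ p, k divides p!; set t = 1 + p!/k. Then xy^t z has p + (p!/k)·k = p + p! copies of a. Now the a-count is p+p! and (b-count)-3 = (p+p!+3)-3 = p+p!, so i+3 ≠ j fails. So xy^t z = a^{p+p!} b^{p+p!+3} ∉ L.
Contradiction. Therefore L is not regular.

a^{p+p!} b^{p+p!+3}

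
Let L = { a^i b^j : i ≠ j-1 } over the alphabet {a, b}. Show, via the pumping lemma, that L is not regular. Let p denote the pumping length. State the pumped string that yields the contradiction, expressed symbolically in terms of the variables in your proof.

Toward a contradiction, assume L is regular with pumping length p.
Choose w = a^p b^{p+p!+1}. Since p ≠ (p+p!+1)-1 = p+p!, w ∈ L; and |w| ≥ p.
By the pumping lemma, w = xyz with |xy| ≤ p and y is nonempty.
Since the first p symbols of w are all a's and |xy| ≤ p, y lies entirely in the leading a-block: y = a^k for some k with 1 ≤ k ≤ p.
Since 1 ≤ k ≤ p, k divides p!; set t = 1 + p!/k. Then xy^t z has p + (p!/k)·k = p + p! copies of a. Now the a-count is p+p! and (b-count)-1 = (p+p!+1)-1 = p+p!, so i ≠ j-1 fails. So xy^t z = a^{p+p!} b^{p+p!+1} ∉ L.
Contradiction. Therefore L is not regular.

a^{p+p!} b^{p+p!+1}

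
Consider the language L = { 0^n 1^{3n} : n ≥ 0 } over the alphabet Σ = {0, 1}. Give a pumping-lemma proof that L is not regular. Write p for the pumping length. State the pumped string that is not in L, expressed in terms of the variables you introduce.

0^{p+k} 1^{3p}

Toward a contradiction, assume L is regular with pumping length p.
Let w = 0^p 1^{3p} ∈ L; note |w| = 4p ≥ p.
Write w = xyz as guaranteed by the lemma, with |xy| ≤ p and y is nonempty.
Because |xy| ≤ p and w begins with p copies of 0, we have y = 0^k with 1 ≤ k ≤ p.
Pump with i = 2: xy^2z = 0^{p+k} 1^{3p}. For this to lie in L we would need 3p = 3(p+k), which forces k = 0. But k ≥ 1, so xy^2z ∉ L.
Contradiction. Therefore L is not regular.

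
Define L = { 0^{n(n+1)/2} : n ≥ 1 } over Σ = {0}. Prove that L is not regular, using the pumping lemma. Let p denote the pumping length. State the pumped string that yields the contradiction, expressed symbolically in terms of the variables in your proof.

0^{p(p+1)/2+k}

Assume L is regular. Let p be the pumping length given by the pumping lemma.
Take w = 0^{p(p+1)/2} ∈ L with |w| = p(p+1)/2 ≥ p.
By the pumping lemma, w = xyz with |xy| ≤ p and y is nonempty.
Then y = 0^k for some k with 1 ≤ k ≤ p.
Pump with i = 2: xy^2z = 0^{p(p+1)/2+k}. Since 1 ≤ k ≤ p, p(p+1)/2 < p(p+1)/2+k ≤ p(p+1)/2+p < (p+1)(p+2)/2, so p(p+1)/2+k is strictly between consecutive triangular numbers. So xy^2z ∉ L.
This contradicts the pumping lemma, so L is not regular.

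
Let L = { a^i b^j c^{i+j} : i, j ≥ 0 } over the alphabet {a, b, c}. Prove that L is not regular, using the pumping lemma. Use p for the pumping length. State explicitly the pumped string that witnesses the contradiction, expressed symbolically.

a^{p+k} b^p c^{2p}

Assume L is regular. Let p be the pumping length given by the pumping lemma.
Take w = a^p b^p c^{2p} ∈ L (with i=j=p, i+j=2p), |w| = 4p ≥ p.
Write w = xyz as guaranteed by the lemma, with |xy| ≤ p and |y| ≥ 1.
The first p characters of w are a's, so xy (and hence y) consists only of a's. Write y = a^k, 1 ≤ k ≤ p.
Consider xy^2z = a^{p+k} b^p c^{2p}. Now the a- and b-counts sum to 2p+k, but the c-count is 2p ≠ 2p+k. So xy^2z ∉ L.
This is a contradiction; hence L is not regular.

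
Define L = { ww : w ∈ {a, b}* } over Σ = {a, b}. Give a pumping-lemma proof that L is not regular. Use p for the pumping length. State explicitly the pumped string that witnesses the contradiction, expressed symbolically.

Toward a contradiction, assume L is regular with pumping length p.
Take w = a^p b^p a^p b^p = uu where u = a^pb^p; then w ∈ L and |w| = 4p ≥ p.
The pumping lemma gives a decomposition w = xyz where |xy| ≤ p and y is nonempty.
Since the first p symbols of w are all a's and |xy| ≤ p, y lies entirely in the leading a-block: y = a^k for some k with 1 ≤ k ≤ p.
Pump with i = 2: xy^2z = a^{p+k} b^p a^p b^p, of length 4p+k. Suppose this equals vv. The string starts with a and ends with b, so v does too; thus the boundary between the two copies of v is a b→a transition. There is exactly one such transition, at position 2p+k, so |v| = 2p+k and |vv| = 4p+2k ≠ 4p+k since k ≥ 1. So xy^2z ∉ L.
This contradicts the pumping lemma, so L is not regular.

a^{p+k} b^p a^p b^p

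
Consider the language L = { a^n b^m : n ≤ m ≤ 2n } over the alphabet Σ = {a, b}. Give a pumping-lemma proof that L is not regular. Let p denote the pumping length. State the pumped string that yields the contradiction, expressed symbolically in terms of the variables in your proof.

a^{p+k} b^p

Assume L is regular; let p be its pumping constant.
Take w = a^p b^p ∈ L (since p ≤ p ≤ 2p), with |w| = 2p ≥ p.
By the pumping lemma, w = xyz with |xy| ≤ p and |y| > 0.
Since the first p symbols of w are all a's and |xy| ≤ p, y lies entirely in the leading a-block: y = a^k for some k with 1 ≤ k ≤ p.
Pump with i = 2: xy^2z = a^{p+k} b^p. Now n = p+k > p = m, so the condition n ≤ m fails. Thus xy^2z ∉ L.
Contradiction. Therefore L is not regular.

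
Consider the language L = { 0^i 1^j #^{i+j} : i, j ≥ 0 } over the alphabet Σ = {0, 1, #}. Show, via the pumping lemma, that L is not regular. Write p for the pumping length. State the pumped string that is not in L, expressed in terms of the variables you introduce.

0^{p+k} 1^p #^{2p}

Assume L is regular; let p be its pumping constant.
Take w = 0^p 1^p #^{2p} ∈ L (with i=j=p, i+j=2p), |w| = 4p ≥ p.
Write w = xyz as guaranteed by the lemma, with |xy| ≤ p and |y| ≥ 1.
Since the first p symbols of w are all 0's and |xy| ≤ p, y lies entirely in the leading 0-block: y = 0^k for some k with 1 ≤ k ≤ p.
Consider xy^2z = 0^{p+k} 1^p #^{2p}. Now the 0- and 1-counts sum to 2p+k, but the #-count is 2p ≠ 2p+k. So xy^2z ∉ L.
This contradicts the pumping lemma, so L is not regular.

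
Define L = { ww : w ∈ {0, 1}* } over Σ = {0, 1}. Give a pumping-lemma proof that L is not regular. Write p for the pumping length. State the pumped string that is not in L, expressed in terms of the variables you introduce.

Toward a contradiction, assume L is regular with pumping length p.
Take w = 0^p 1^p 0^p 1^p = uu where u = 0^p1^p; then w ∈ L and |w| = 4p ≥ p.
By the pumping lemma, w = xyz with |xy| ≤ p and y is nonempty.
Since the first p symbols of w are all 0's and |xy| ≤ p, y lies entirely in the leading 0-block: y = 0^k for some k with 1 ≤ k ≤ p.
Pump with i = 2: xy^2z = 0^{p+k} 1^p 0^p 1^p, of length 4p+k. Suppose this equals vv. The string starts with 0 and ends with 1, so v does too; thus the boundary between the two copies of v is a 1→0 transition. There is exactly one such transition, at position 2p+k, so |v| = 2p+k and |vv| = 4p+2k ≠ 4p+k since k ≥ 1. So xy^2z ∉ L.
Contradiction. Therefore L is not regular.

0^{p+k} 1^p 0^p 1^p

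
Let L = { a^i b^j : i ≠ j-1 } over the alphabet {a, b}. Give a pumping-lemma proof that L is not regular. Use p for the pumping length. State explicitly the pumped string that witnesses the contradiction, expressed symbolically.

a^{p+p!} b^{p+p!+1}

Assume L is regular; let p be its pumping constant.
Choose w = a^p b^{p+p!+1}. Since p ≠ (p+p!+1)-1 = p+p!, w ∈ L; and |w| ≥ p.
By the pumping lemma, w = xyz with |xy| ≤ p and |y| ≥ 1.
Since the first p symbols of w are all a's and |xy| ≤ p, y lies entirely in the leading a-block: y = a^k for some k with 1 ≤ k ≤ p.
Since 1 ≤ k ≤ p, k divides p!; set t = 1 + p!/k. Then xy^t z has p + (p!/k)·k = p + p! copies of a. Now the a-count is p+p! and (b-count)-1 = (p+p!+1)-1 = p+p!, so i ≠ j-1 fails. So xy^t z = a^{p+p!} b^{p+p!+1} ∉ L.
Contradiction. Therefore L is not regular.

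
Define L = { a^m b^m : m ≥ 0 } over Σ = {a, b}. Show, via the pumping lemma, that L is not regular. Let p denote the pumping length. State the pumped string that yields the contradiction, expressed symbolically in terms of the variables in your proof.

Suppose for contradiction that L is regular, and let p be the pumping length.
Take w = a^p b^p. Then w ∈ L and |w| = 2p ≥ p.
Write w = xyz as guaranteed by the lemma, with |xy| ≤ p and y is nonempty.
The first p characters of w are a's, so xy (and hence y) consists only of a's. Write y = a^k, 1 ≤ k ≤ p.
Pump with i = 2: xy^2z = a^{p+k} b^p. For this to lie in L we would need p = p+k, which forces k = 0. But k ≥ 1, so xy^2z ∉ L.
This contradicts the pumping lemma, so L is not regular.

a^{p+k} b^p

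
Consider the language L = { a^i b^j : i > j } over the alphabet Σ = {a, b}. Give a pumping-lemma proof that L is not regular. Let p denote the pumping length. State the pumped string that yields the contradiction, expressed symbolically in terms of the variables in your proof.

Toward a contradiction, assume L is regular with pumping length p.
Choose w = a^{p+1} b^p ∈ L, with |w| = 2p+1 ≥ p.
By the pumping lemma, w = xyz with |xy| ≤ p and |y| > 0.
The first p characters of w are a's, so xy (and hence y) consists only of a's. Write y = a^k, 1 ≤ k ≤ p.
Consider xy^0z = xz = a^{p+1-k} b^p. Since k ≥ 1, the a-count p+1-k is at most p, so i > j fails; thus xz ∉ L.
Contradiction. Therefore L is not regular.

a^{p+1-k} b^p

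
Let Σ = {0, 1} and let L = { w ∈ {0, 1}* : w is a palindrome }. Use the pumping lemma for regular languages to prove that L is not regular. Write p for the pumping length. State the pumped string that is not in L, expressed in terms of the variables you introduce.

Toward a contradiction, assume L is regular with pumping length p.
Take w = 0^p 1 0^p, a palindrome of length 2p+1 ≥ p.
By the pumping lemma, w = xyz with |xy| ≤ p and |y| > 0.
Because |xy| ≤ p and w begins with p copies of 0, we have y = 0^k with 1 ≤ k ≤ p.
Pump with i = 2: xy^2z = 0^{p+k} 1 0^p. Its reverse is 0^p 1 0^{p+k}, which differs from xy^2z since k ≥ 1. So xy^2z is not a palindrome and xy^2z ∉ L.
This is a contradiction; hence L is not regular.

0^{p+k} 1 0^p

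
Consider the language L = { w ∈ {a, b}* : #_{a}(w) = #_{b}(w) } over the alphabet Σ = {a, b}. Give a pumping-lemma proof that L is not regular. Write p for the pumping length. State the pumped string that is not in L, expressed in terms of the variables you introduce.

Assume L is regular; let p be its pumping constant.
Choose w = a^p b^p ∈ L with |w| = 2p ≥ p.
Write w = xyz as guaranteed by the lemma, with |xy| ≤ p and y is nonempty.
Since the first p symbols of w are all a's and |xy| ≤ p, y lies entirely in the leading a-block: y = a^k for some k with 1 ≤ k ≤ p.
Pump with i = 2: xy^2z = a^{p+k} b^p has p+k occurrences of a but only p of b. Since k ≥ 1 the counts differ, so xy^2z ∉ L.
This contradicts the pumping lemma, so L is not regular.

a^{p+k} b^p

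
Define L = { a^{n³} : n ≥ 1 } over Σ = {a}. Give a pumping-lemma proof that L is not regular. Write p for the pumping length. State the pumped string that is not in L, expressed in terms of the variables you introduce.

Assume L is regular. Let p be the pumping length given by the pumping lemma.
Take w = a^{p³} ∈ L with |w| = p³ ≥ p.
The pumping lemma gives a decomposition w = xyz where |xy| ≤ p and |y| ≥ 1.
Then y = a^k for some k with 1 ≤ k ≤ p.
Pump with i = 2: xy^2z = a^{p³+k}. Since 1 ≤ k ≤ p, p³ < p³+k ≤ p³+p < p³+3p²+3p+1 = (p+1)³, so p³+k is not a perfect cube. So xy^2z ∉ L.
Contradiction. Therefore L is not regular.

a^{p³+k}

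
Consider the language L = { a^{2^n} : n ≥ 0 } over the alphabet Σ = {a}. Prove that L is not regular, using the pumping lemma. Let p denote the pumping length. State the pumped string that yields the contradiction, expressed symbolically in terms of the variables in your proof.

Suppose for contradiction that L is regular, and let p be the pumping length.
Take w = a^{2^p} ∈ L with |w| = 2^p ≥ p.
Write w = xyz as guaranteed by the lemma, with |xy| ≤ p and |y| ≥ 1.
Then y = a^k for some k with 1 ≤ k ≤ p.
Pump with i = 2: xy^2z = a^{2^p+k}. Since 1 ≤ k ≤ p < 2^p, we have 2^p < 2^p+k < 2^{p+1}, so 2^p+k is not a power of 2. So xy^2z ∉ L.
This is a contradiction; hence L is not regular.

a^{2^p+k}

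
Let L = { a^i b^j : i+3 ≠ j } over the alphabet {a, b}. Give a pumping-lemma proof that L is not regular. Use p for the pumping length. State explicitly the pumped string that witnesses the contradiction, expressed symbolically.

a^{p+p!} b^{p+p!+3}

Assume L is regular. Let p be the pumping length given by the pumping lemma.
Choose w = a^p b^{p+p!+3}. Since p ≠ (p+p!+3)-3 = p+p!, w ∈ L; and |w| ≥ p.
Write w = xyz as guaranteed by the lemma, with |xy| ≤ p and |y| > 0.
Because |xy| ≤ p and w begins with p copies of a, we have y = a^k with 1 ≤ k ≤ p.
Since 1 ≤ k ≤ p, k divides p!; set t = 1 + p!/k. Then xy^t z has p + (p!/k)·k = p + p! copies of a. Now the a-count is p+p! and (b-count)-3 = (p+p!+3)-3 = p+p!, so i+3 ≠ j fails. So xy^t z = a^{p+p!} b^{p+p!+3} ∉ L.
This is a contradiction; hence L is not regular.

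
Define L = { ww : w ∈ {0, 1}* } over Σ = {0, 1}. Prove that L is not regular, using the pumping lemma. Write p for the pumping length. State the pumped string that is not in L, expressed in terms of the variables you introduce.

Suppose for contradiction that L is regular, and let p be the pumping length.
Take w = 0^p 1^p 0^p 1^p = uu where u = 0^p1^p; then w ∈ L and |w| = 4p ≥ p.
Write w = xyz as guaranteed by the lemma, with |xy| ≤ p and |y| ≥ 1.
Because |xy| ≤ p and w begins with p copies of 0, we have y = 0^k with 1 ≤ k ≤ p.
Pump with i = 2: xy^2z = 0^{p+k} 1^p 0^p 1^p, of length 4p+k. Suppose this equals vv. The string starts with 0 and ends with 1, so v does too; thus the boundary between the two copies of v is a 1→0 transition. There is exactly one such transition, at position 2p+k, so |v| = 2p+k and |vv| = 4p+2k ≠ 4p+k since k ≥ 1. So xy^2z ∉ L.
This is a contradiction; hence L is not regular.

0^{p+k} 1^p 0^p 1^p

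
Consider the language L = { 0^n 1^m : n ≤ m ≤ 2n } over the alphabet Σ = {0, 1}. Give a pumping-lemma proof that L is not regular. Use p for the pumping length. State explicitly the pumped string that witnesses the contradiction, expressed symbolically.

0^{p+k} 1^p

Assume L is regular. Let p be the pumping length given by the pumping lemma.
Take w = 0^p 1^p ∈ L (since p ≤ p ≤ 2p), with |w| = 2p ≥ p.
Write w = xyz as guaranteed by the lemma, with |xy| ≤ p and |y| > 0.
Since the first p symbols of w are all 0's and |xy| ≤ p, y lies entirely in the leading 0-block: y = 0^k for some k with 1 ≤ k ≤ p.
Pump with i = 2: xy^2z = 0^{p+k} 1^p. Now n = p+k > p = m, so the condition n ≤ m fails. Thus xy^2z ∉ L.
This is a contradiction; hence L is not regular.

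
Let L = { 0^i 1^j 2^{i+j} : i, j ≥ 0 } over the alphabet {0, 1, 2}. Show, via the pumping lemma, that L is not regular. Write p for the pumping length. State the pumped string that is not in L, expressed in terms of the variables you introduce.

Assume L is regular; let p be its pumping constant.
Take w = 0^p 1^p 2^{2p} ∈ L (with i=j=p, i+j=2p), |w| = 4p ≥ p.
Write w = xyz as guaranteed by the lemma, with |xy| ≤ p and y is nonempty.
The first p characters of w are 0's, so xy (and hence y) consists only of 0's. Write y = 0^k, 1 ≤ k ≤ p.
Consider xy^2z = 0^{p+k} 1^p 2^{2p}. Now the 0- and 1-counts sum to 2p+k, but the 2-count is 2p ≠ 2p+k. So xy^2z ∉ L.
This is a contradiction; hence L is not regular.

0^{p+k} 1^p 2^{2p}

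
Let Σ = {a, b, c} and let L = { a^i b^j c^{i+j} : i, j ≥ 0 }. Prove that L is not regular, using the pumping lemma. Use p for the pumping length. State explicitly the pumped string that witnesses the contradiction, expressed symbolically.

a^{p+k} b^p c^{2p}

Toward a contradiction, assume L is regular with pumping length p.
Take w = a^p b^p c^{2p} ∈ L (with i=j=p, i+j=2p), |w| = 4p ≥ p.
Write w = xyz as guaranteed by the lemma, with |xy| ≤ p and |y| > 0.
Because |xy| ≤ p and w begins with p copies of a, we have y = a^k with 1 ≤ k ≤ p.
Consider xy^2z = a^{p+k} b^p c^{2p}. Now the a- and b-counts sum to 2p+k, but the c-count is 2p ≠ 2p+k. So xy^2z ∉ L.
Contradiction. Therefore L is not regular.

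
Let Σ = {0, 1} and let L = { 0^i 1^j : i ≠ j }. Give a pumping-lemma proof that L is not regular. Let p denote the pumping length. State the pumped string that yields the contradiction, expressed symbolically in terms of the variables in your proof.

Assume L is regular. Let p be the pumping length given by the pumping lemma.
Choose w = 0^p 1^{p+p!}. Since p ≠ p+p!, w ∈ L; and |w| ≥ p.
By the pumping lemma, w = xyz with |xy| ≤ p and |y| ≥ 1.
The first p characters of w are 0's, so xy (and hence y) consists only of 0's. Write y = 0^k, 1 ≤ k ≤ p.
Since 1 ≤ k ≤ p, k divides p!; set t = 1 + p!/k. Then xy^t z has p + (p!/k)·k = p + p! copies of 0. Now the 0-count equals the 1-count, so i ≠ j fails. So xy^t z = 0^{p+p!} 1^{p+p!} ∉ L.
Contradiction. Therefore L is not regular.

0^{p+p!} 1^{p+p!}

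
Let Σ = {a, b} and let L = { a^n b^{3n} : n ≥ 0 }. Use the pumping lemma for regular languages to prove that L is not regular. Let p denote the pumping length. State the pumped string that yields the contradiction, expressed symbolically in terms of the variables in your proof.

a^{p+k} b^{3p}

Toward a contradiction, assume L is regular with pumping length p.
Choose w = a^p b^{3p}, which is in L with |w| = 4p ≥ p.
The pumping lemma gives a decomposition w = xyz where |xy| ≤ p and y is nonempty.
Since the first p symbols of w are all a's and |xy| ≤ p, y lies entirely in the leading a-block: y = a^k for some k with 1 ≤ k ≤ p.
Pump with i = 2: xy^2z = a^{p+k} b^{3p}. For this to lie in L we would need 3p = 3(p+k), which forces k = 0. But k ≥ 1, so xy^2z ∉ L.
This contradicts the pumping lemma, so L is not regular.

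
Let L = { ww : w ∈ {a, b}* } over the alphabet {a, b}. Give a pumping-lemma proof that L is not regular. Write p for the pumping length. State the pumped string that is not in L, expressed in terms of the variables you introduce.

Assume L is regular; let p be its pumping constant.
Take w = a^p b^p a^p b^p = uu where u = a^pb^p; then w ∈ L and |w| = 4p ≥ p.
By the pumping lemma, w = xyz with |xy| ≤ p and |y| > 0.
Since the first p symbols of w are all a's and |xy| ≤ p, y lies entirely in the leading a-block: y = a^k for some k with 1 ≤ k ≤ p.
Pump with i = 2: xy^2z = a^{p+k} b^p a^p b^p, of length 4p+k. Suppose this equals vv. The string starts with a and ends with b, so v does too; thus the boundary between the two copies of v is a b→a transition. There is exactly one such transition, at position 2p+k, so |v| = 2p+k and |vv| = 4p+2k ≠ 4p+k since k ≥ 1. So xy^2z ∉ L.
This is a contradiction; hence L is not regular.

a^{p+k} b^p a^p b^p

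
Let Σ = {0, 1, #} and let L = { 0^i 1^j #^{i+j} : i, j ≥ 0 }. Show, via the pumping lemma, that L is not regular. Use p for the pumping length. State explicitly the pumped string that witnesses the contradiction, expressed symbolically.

0^{p+k} 1^p #^{2p}

Suppose for contradiction that L is regular, and let p be the pumping length.
Take w = 0^p 1^p #^{2p} ∈ L (with i=j=p, i+j=2p), |w| = 4p ≥ p.
By the pumping lemma, w = xyz with |xy| ≤ p and |y| ≥ 1.
Because |xy| ≤ p and w begins with p copies of 0, we have y = 0^k with 1 ≤ k ≤ p.
Consider xy^2z = 0^{p+k} 1^p #^{2p}. Now the 0- and 1-counts sum to 2p+k, but the #-count is 2p ≠ 2p+k. So xy^2z ∉ L.
This is a contradiction; hence L is not regular.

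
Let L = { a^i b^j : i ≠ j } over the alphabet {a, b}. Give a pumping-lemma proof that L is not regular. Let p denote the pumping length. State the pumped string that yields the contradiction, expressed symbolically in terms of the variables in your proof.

a^{p+p!} b^{p+p!}

Suppose for contradiction that L is regular, and let p be the pumping length.
Choose w = a^p b^{p+p!}. Since p ≠ p+p!, w ∈ L; and |w| ≥ p.
By the pumping lemma, w = xyz with |xy| ≤ p and |y| ≥ 1.
Since the first p symbols of w are all a's and |xy| ≤ p, y lies entirely in the leading a-block: y = a^k for some k with 1 ≤ k ≤ p.
Since 1 ≤ k ≤ p, k divides p!; set t = 1 + p!/k. Then xy^t z has p + (p!/k)·k = p + p! copies of a. Now the a-count equals the b-count, so i ≠ j fails. So xy^t z = a^{p+p!} b^{p+p!} ∉ L.
This is a contradiction; hence L is not regular.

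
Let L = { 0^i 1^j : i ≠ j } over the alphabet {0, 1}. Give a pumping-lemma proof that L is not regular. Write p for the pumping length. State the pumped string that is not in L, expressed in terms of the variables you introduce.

0^{p+p!} 1^{p+p!}

Toward a contradiction, assume L is regular with pumping length p.
Choose w = 0^p 1^{p+p!}. Since p ≠ p+p!, w ∈ L; and |w| ≥ p.
The pumping lemma gives a decomposition w = xyz where |xy| ≤ p and |y| ≥ 1.
The first p characters of w are 0's, so xy (and hence y) consists only of 0's. Write y = 0^k, 1 ≤ k ≤ p.
Since 1 ≤ k ≤ p, k divides p!; set t = 1 + p!/k. Then xy^t z has p + (p!/k)·k = p + p! copies of 0. Now the 0-count equals the 1-count, so i ≠ j fails. So xy^t z = 0^{p+p!} 1^{p+p!} ∉ L.
This contradicts the pumping lemma, so L is not regular.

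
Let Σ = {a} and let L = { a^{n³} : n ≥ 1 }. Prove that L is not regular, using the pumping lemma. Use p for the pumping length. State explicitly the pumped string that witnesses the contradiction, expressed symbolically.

a^{p³+k}

Assume L is regular; let p be its pumping constant.
Take w = a^{p³} ∈ L with |w| = p³ ≥ p.
The pumping lemma gives a decomposition w = xyz where |xy| ≤ p and y is nonempty.
Then y = a^k for some k with 1 ≤ k ≤ p.
Pump with i = 2: xy^2z = a^{p³+k}. Since 1 ≤ k ≤ p, p³ < p³+k ≤ p³+p < p³+3p²+3p+1 = (p+1)³, so p³+k is not a perfect cube. So xy^2z ∉ L.
This is a contradiction; hence L is not regular.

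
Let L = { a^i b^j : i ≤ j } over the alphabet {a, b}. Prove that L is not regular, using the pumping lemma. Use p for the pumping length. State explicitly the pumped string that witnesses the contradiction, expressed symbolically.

a^{p+k} b^p

Toward a contradiction, assume L is regular with pumping length p.
Choose w = a^p b^p ∈ L, with |w| = 2p ≥ p.
Write w = xyz as guaranteed by the lemma, with |xy| ≤ p and y is nonempty.
Since the first p symbols of w are all a's and |xy| ≤ p, y lies entirely in the leading a-block: y = a^k for some k with 1 ≤ k ≤ p.
Consider xy^2z = a^{p+k} b^p. Since k ≥ 1, the a-count p+k exceeds the b-count p, so i ≤ j fails; thus xy^2z ∉ L.
This contradicts the pumping lemma, so L is not regular.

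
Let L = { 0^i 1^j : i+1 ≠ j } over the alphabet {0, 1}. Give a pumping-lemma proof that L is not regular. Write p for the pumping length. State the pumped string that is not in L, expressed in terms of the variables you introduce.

0^{p+p!} 1^{p+p!+1}

Toward a contradiction, assume L is regular with pumping length p.
Choose w = 0^p 1^{p+p!+1}. Since p ≠ (p+p!+1)-1 = p+p!, w ∈ L; and |w| ≥ p.
The pumping lemma gives a decomposition w = xyz where |xy| ≤ p and |y| > 0.
The first p characters of w are 0's, so xy (and hence y) consists only of 0's. Write y = 0^k, 1 ≤ k ≤ p.
Since 1 ≤ k ≤ p, k divides p!; set t = 1 + p!/k. Then xy^t z has p + (p!/k)·k = p + p! copies of 0. Now the 0-count is p+p! and (1-count)-1 = (p+p!+1)-1 = p+p!, so i+1 ≠ j fails. So xy^t z = 0^{p+p!} 1^{p+p!+1} ∉ L.
This is a contradiction; hence L is not regular.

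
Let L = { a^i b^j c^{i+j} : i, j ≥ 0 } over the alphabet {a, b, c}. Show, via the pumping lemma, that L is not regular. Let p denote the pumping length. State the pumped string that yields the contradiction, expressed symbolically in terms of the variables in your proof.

Assume L is regular. Let p be the pumping length given by the pumping lemma.
Take w = a^p b^p c^{2p} ∈ L (with i=j=p, i+j=2p), |w| = 4p ≥ p.
Write w = xyz as guaranteed by the lemma, with |xy| ≤ p and |y| ≥ 1.
Because |xy| ≤ p and w begins with p copies of a, we have y = a^k with 1 ≤ k ≤ p.
Consider xy^2z = a^{p+k} b^p c^{2p}. Now the a- and b-counts sum to 2p+k, but the c-count is 2p ≠ 2p+k. So xy^2z ∉ L.
This is a contradiction; hence L is not regular.

a^{p+k} b^p c^{2p}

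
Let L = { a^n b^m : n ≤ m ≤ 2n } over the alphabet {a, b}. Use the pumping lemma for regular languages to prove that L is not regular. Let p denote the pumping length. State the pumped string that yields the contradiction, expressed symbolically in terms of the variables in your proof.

a^{p+k} b^p

Toward a contradiction, assume L is regular with pumping length p.
Take w = a^p b^p ∈ L (since p ≤ p ≤ 2p), with |w| = 2p ≥ p.
By the pumping lemma, w = xyz with |xy| ≤ p and |y| > 0.
The first p characters of w are a's, so xy (and hence y) consists only of a's. Write y = a^k, 1 ≤ k ≤ p.
Pump with i = 2: xy^2z = a^{p+k} b^p. Now n = p+k > p = m, so the condition n ≤ m fails. Thus xy^2z ∉ L.
Contradiction. Therefore L is not regular.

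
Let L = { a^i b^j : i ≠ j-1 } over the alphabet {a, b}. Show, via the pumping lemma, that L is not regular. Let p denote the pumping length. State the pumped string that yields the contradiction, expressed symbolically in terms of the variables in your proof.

a^{p+p!} b^{p+p!+1}

Assume L is regular; let p be its pumping constant.
Choose w = a^p b^{p+p!+1}. Since p ≠ (p+p!+1)-1 = p+p!, w ∈ L; and |w| ≥ p.
The pumping lemma gives a decomposition w = xyz where |xy| ≤ p and |y| ≥ 1.
The first p characters of w are a's, so xy (and hence y) consists only of a's. Write y = a^k, 1 ≤ k ≤ p.
Since 1 ≤ k ≤ p, k divides p!; set t = 1 + p!/k. Then xy^t z has p + (p!/k)·k = p + p! copies of a. Now the a-count is p+p! and (b-count)-1 = (p+p!+1)-1 = p+p!, so i ≠ j-1 fails. So xy^t z = a^{p+p!} b^{p+p!+1} ∉ L.
Contradiction. Therefore L is not regular.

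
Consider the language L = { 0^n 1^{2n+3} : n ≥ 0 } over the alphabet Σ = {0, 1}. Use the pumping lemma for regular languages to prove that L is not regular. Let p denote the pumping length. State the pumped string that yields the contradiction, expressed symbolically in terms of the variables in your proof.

Assume L is regular. Let p be the pumping length given by the pumping lemma.
Choose w = 0^p 1^{2p+3}, which is in L with |w| = 3p+3 ≥ p.
Write w = xyz as guaranteed by the lemma, with |xy| ≤ p and |y| > 0.
Since the first p symbols of w are all 0's and |xy| ≤ p, y lies entirely in the leading 0-block: y = 0^k for some k with 1 ≤ k ≤ p.
Pump with i = 2: xy^2z = 0^{p+k} 1^{2p+3}. For this to lie in L we would need 2p+3 = 2(p+k)+3, which forces k = 0. But k ≥ 1, so xy^2z ∉ L.
This is a contradiction; hence L is not regular.

0^{p+k} 1^{2p+3}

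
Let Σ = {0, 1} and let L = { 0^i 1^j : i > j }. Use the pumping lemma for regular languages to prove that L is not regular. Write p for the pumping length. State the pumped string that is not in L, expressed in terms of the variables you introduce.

Assume L is regular; let p be its pumping constant.
Choose w = 0^{p+1} 1^p ∈ L, with |w| = 2p+1 ≥ p.
The pumping lemma gives a decomposition w = xyz where |xy| ≤ p and |y| ≥ 1.
Since the first p symbols of w are all 0's and |xy| ≤ p, y lies entirely in the leading 0-block: y = 0^k for some k with 1 ≤ k ≤ p.
Consider xy^0z = xz = 0^{p+1-k} 1^p. Since k ≥ 1, the 0-count p+1-k is at most p, so i > j fails; thus xz ∉ L.
This contradicts the pumping lemma, so L is not regular.

0^{p+1-k} 1^p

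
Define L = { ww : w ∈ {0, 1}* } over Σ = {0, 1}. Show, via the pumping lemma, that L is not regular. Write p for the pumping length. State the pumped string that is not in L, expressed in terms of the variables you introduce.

Suppose for contradiction that L is regular, and let p be the pumping length.
Take w = 0^p 1^p 0^p 1^p = uu where u = 0^p1^p; then w ∈ L and |w| = 4p ≥ p.
Write w = xyz as guaranteed by the lemma, with |xy| ≤ p and y is nonempty.
Because |xy| ≤ p and w begins with p copies of 0, we have y = 0^k with 1 ≤ k ≤ p.
Pump with i = 2: xy^2z = 0^{p+k} 1^p 0^p 1^p, of length 4p+k. Suppose this equals vv. The string starts with 0 and ends with 1, so v does too; thus the boundary between the two copies of v is a 1→0 transition. There is exactly one such transition, at position 2p+k, so |v| = 2p+k and |vv| = 4p+2k ≠ 4p+k since k ≥ 1. So xy^2z ∉ L.
This is a contradiction; hence L is not regular.

0^{p+k} 1^p 0^p 1^p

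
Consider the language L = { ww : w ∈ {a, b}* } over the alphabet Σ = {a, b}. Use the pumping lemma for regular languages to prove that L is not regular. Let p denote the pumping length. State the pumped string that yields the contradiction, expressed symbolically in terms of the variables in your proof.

a^{p+k} b^p a^p b^p

Suppose for contradiction that L is regular, and let p be the pumping length.
Take w = a^p b^p a^p b^p = uu where u = a^pb^p; then w ∈ L and |w| = 4p ≥ p.
By the pumping lemma, w = xyz with |xy| ≤ p and |y| > 0.
Because |xy| ≤ p and w begins with p copies of a, we have y = a^k with 1 ≤ k ≤ p.
Pump with i = 2: xy^2z = a^{p+k} b^p a^p b^p, of length 4p+k. Suppose this equals vv. The string starts with a and ends with b, so v does too; thus the boundary between the two copies of v is a b→a transition. There is exactly one such transition, at position 2p+k, so |v| = 2p+k and |vv| = 4p+2k ≠ 4p+k since k ≥ 1. So xy^2z ∉ L.
This contradicts the pumping lemma, so L is not regular.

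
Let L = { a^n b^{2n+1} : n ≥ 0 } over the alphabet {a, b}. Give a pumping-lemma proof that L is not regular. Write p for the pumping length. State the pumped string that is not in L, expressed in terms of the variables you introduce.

Toward a contradiction, assume L is regular with pumping length p.
Take w = a^p b^{2p+1}. Then w ∈ L and |w| = 3p+1 ≥ p.
The pumping lemma gives a decomposition w = xyz where |xy| ≤ p and y is nonempty.
The first p characters of w are a's, so xy (and hence y) consists only of a's. Write y = a^k, 1 ≤ k ≤ p.
Pump with i = 2: xy^2z = a^{p+k} b^{2p+1}. For this to lie in L we would need 2p+1 = 2(p+k)+1, which forces k = 0. But k ≥ 1, so xy^2z ∉ L.
This is a contradiction; hence L is not regular.

a^{p+k} b^{2p+1}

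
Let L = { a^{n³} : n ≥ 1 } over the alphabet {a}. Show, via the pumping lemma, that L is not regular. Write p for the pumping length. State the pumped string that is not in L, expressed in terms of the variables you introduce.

Suppose for contradiction that L is regular, and let p be the pumping length.
Take w = a^{p³} ∈ L with |w| = p³ ≥ p.
The pumping lemma gives a decomposition w = xyz where |xy| ≤ p and |y| ≥ 1.
Then y = a^k for some k with 1 ≤ k ≤ p.
Pump with i = 2: xy^2z = a^{p³+k}. Since 1 ≤ k ≤ p, p³ < p³+k ≤ p³+p < p³+3p²+3p+1 = (p+1)³, so p³+k is not a perfect cube. So xy^2z ∉ L.
This is a contradiction; hence L is not regular.

a^{p³+k}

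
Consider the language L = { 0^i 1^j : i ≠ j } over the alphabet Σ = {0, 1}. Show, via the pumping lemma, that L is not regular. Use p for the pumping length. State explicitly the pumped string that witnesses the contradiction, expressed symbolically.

Toward a contradiction, assume L is regular with pumping length p.
Choose w = 0^p 1^{p+p!}. Since p ≠ p+p!, w ∈ L; and |w| ≥ p.
Write w = xyz as guaranteed by the lemma, with |xy| ≤ p and y is nonempty.
The first p characters of w are 0's, so xy (and hence y) consists only of 0's. Write y = 0^k, 1 ≤ k ≤ p.
Since 1 ≤ k ≤ p, k divides p!; set t = 1 + p!/k. Then xy^t z has p + (p!/k)·k = p + p! copies of 0. Now the 0-count equals the 1-count, so i ≠ j fails. So xy^t z = 0^{p+p!} 1^{p+p!} ∉ L.
Contradiction. Therefore L is not regular.

0^{p+p!} 1^{p+p!}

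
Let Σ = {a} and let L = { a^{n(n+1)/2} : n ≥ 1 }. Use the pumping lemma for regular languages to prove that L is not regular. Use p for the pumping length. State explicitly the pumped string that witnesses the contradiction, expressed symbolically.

Suppose for contradiction that L is regular, and let p be the pumping length.
Take w = a^{p(p+1)/2} ∈ L with |w| = p(p+1)/2 ≥ p.
Write w = xyz as guaranteed by the lemma, with |xy| ≤ p and y is nonempty.
Then y = a^k for some k with 1 ≤ k ≤ p.
Pump with i = 2: xy^2z = a^{p(p+1)/2+k}. Since 1 ≤ k ≤ p, p(p+1)/2 < p(p+1)/2+k ≤ p(p+1)/2+p < (p+1)(p+2)/2, so p(p+1)/2+k is strictly between consecutive triangular numbers. So xy^2z ∉ L.
Contradiction. Therefore L is not regular.

a^{p(p+1)/2+k}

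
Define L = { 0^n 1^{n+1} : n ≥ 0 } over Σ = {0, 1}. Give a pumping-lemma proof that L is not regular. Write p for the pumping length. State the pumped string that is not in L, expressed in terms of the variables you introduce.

Toward a contradiction, assume L is regular with pumping length p.
Let w = 0^p 1^{p+1} ∈ L; note |w| = 2p+1 ≥ p.
Write w = xyz as guaranteed by the lemma, with |xy| ≤ p and |y| ≥ 1.
Since the first p symbols of w are all 0's and |xy| ≤ p, y lies entirely in the leading 0-block: y = 0^k for some k with 1 ≤ k ≤ p.
Pump with i = 2: xy^2z = 0^{p+k} 1^{p+1}. For this to lie in L we would need p+1 = (p+k)+1, which forces k = 0. But k ≥ 1, so xy^2z ∉ L.
This is a contradiction; hence L is not regular.

0^{p+k} 1^{p+1}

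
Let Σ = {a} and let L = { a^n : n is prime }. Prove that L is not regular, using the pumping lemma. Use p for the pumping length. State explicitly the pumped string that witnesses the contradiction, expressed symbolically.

a^{q(1+k)}

Suppose for contradiction that L is regular, and let p be the pumping length.
Let q be a prime with q ≥ p+2 (infinitely many primes exist), and take w = a^q ∈ L with |w| = q ≥ p.
The pumping lemma gives a decomposition w = xyz where |xy| ≤ p and |y| > 0.
Then y = a^k for some k with 1 ≤ k ≤ p.
Since 1 ≤ k ≤ p, |xz| = q-k. Pump with i = q+1: |xy^{q+1}z| = (q-k)+(q+1)k = q+qk = q(1+k), which is composite (both factors ≥ 2). So xy^{q+1}z = a^{q(1+k)} ∉ L.
Contradiction. Therefore L is not regular.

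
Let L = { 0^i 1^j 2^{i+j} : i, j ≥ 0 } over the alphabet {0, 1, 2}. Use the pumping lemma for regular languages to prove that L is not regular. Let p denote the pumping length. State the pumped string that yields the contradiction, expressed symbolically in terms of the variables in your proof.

Assume L is regular; let p be its pumping constant.
Take w = 0^p 1^p 2^{2p} ∈ L (with i=j=p, i+j=2p), |w| = 4p ≥ p.
The pumping lemma gives a decomposition w = xyz where |xy| ≤ p and |y| > 0.
Because |xy| ≤ p and w begins with p copies of 0, we have y = 0^k with 1 ≤ k ≤ p.
Consider xy^2z = 0^{p+k} 1^p 2^{2p}. Now the 0- and 1-counts sum to 2p+k, but the 2-count is 2p ≠ 2p+k. So xy^2z ∉ L.
This is a contradiction; hence L is not regular.

0^{p+k} 1^p 2^{2p}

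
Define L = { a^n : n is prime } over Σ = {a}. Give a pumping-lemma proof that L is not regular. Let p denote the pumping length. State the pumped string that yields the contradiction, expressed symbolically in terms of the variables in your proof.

Suppose for contradiction that L is regular, and let p be the pumping length.
Let q be a prime with q ≥ p+2 (infinitely many primes exist), and take w = a^q ∈ L with |w| = q ≥ p.
The pumping lemma gives a decomposition w = xyz where |xy| ≤ p and |y| ≥ 1.
Then y = a^k for some k with 1 ≤ k ≤ p.
Since 1 ≤ k ≤ p, |xz| = q-k. Pump with i = q+1: |xy^{q+1}z| = (q-k)+(q+1)k = q+qk = q(1+k), which is composite (both factors ≥ 2). So xy^{q+1}z = a^{q(1+k)} ∉ L.
This is a contradiction; hence L is not regular.

a^{q(1+k)}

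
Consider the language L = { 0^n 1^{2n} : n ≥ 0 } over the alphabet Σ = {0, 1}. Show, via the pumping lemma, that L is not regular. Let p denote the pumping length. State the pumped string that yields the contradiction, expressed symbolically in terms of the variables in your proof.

0^{p+k} 1^{2p}

Assume L is regular. Let p be the pumping length given by the pumping lemma.
Choose w = 0^p 1^{2p}, which is in L with |w| = 3p ≥ p.
Write w = xyz as guaranteed by the lemma, with |xy| ≤ p and y is nonempty.
The first p characters of w are 0's, so xy (and hence y) consists only of 0's. Write y = 0^k, 1 ≤ k ≤ p.
Pump with i = 2: xy^2z = 0^{p+k} 1^{2p}. For this to lie in L we would need 2p = 2(p+k), which forces k = 0. But k ≥ 1, so xy^2z ∉ L.
Contradiction. Therefore L is not regular.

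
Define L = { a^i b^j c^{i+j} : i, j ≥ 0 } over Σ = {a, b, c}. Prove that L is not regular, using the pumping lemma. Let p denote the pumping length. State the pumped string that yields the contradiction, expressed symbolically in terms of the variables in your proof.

a^{p+k} b^p c^{2p}

Assume L is regular; let p be its pumping constant.
Take w = a^p b^p c^{2p} ∈ L (with i=j=p, i+j=2p), |w| = 4p ≥ p.
The pumping lemma gives a decomposition w = xyz where |xy| ≤ p and y is nonempty.
Because |xy| ≤ p and w begins with p copies of a, we have y = a^k with 1 ≤ k ≤ p.
Consider xy^2z = a^{p+k} b^p c^{2p}. Now the a- and b-counts sum to 2p+k, but the c-count is 2p ≠ 2p+k. So xy^2z ∉ L.
This contradicts the pumping lemma, so L is not regular.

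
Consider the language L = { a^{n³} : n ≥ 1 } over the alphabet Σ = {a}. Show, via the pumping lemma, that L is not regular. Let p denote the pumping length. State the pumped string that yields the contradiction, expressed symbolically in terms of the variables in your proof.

a^{p³+k}

Assume L is regular; let p be its pumping constant.
Take w = a^{p³} ∈ L with |w| = p³ ≥ p.
By the pumping lemma, w = xyz with |xy| ≤ p and y is nonempty.
Then y = a^k for some k with 1 ≤ k ≤ p.
Pump with i = 2: xy^2z = a^{p³+k}. Since 1 ≤ k ≤ p, p³ < p³+k ≤ p³+p < p³+3p²+3p+1 = (p+1)³, so p³+k is not a perfect cube. So xy^2z ∉ L.
This contradicts the pumping lemma, so L is not regular.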